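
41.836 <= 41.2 False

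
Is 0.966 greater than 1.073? No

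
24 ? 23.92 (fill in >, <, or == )>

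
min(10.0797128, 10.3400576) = 10.0797128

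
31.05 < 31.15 True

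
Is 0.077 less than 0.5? Yes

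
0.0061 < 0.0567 True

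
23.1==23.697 False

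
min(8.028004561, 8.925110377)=8.028004561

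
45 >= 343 False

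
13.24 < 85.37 True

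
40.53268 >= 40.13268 True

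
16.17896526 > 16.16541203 True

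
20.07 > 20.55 False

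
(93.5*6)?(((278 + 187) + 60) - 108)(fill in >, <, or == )>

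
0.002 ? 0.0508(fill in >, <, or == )<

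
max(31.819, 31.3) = 31.819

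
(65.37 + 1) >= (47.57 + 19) False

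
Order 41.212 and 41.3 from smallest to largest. 41.212, 41.3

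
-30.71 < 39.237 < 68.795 True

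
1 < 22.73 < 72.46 True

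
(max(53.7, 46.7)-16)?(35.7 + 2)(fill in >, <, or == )==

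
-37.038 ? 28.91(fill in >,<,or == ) <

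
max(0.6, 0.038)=0.6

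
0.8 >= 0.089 True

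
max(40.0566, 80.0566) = 80.0566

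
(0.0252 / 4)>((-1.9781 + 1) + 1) False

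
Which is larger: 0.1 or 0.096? 0.1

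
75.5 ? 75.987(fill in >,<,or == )<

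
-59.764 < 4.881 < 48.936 True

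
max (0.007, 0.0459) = 0.0459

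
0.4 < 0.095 False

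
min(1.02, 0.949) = 0.949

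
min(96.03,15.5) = 15.5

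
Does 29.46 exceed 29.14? Yes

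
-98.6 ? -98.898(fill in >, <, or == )>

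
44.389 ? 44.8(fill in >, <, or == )<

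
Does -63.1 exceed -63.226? Yes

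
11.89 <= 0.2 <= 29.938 False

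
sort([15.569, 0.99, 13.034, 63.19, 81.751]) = [0.99, 13.034, 15.569, 63.19, 81.751]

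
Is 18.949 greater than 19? No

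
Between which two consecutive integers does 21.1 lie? 21 and 22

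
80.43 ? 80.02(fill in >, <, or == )>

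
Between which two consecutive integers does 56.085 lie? 56 and 57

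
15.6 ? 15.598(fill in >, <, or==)>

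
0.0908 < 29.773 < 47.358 True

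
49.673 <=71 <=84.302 True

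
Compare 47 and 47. They are equal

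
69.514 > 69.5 True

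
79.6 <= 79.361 False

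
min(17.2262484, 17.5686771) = 17.2262484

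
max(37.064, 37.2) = 37.2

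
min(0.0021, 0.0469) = 0.0021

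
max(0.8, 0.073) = 0.8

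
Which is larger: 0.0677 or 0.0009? 0.0677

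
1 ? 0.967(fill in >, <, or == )>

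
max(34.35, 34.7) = 34.7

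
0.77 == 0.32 False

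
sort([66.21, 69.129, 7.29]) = [7.29, 66.21, 69.129]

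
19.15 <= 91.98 True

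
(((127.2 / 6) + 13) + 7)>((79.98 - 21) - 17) False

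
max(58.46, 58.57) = 58.57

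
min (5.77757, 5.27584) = 5.27584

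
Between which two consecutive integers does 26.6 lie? 26 and 27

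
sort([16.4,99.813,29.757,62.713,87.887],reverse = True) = [99.813,87.887,62.713,29.757,16.4]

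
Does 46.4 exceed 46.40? No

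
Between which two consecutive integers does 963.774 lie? 963 and 964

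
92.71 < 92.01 False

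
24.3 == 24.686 False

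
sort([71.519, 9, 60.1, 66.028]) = [9, 60.1, 66.028, 71.519]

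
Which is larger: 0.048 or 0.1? 0.1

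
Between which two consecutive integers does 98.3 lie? 98 and 99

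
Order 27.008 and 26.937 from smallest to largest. 26.937, 27.008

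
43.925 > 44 False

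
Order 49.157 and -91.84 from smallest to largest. -91.84, 49.157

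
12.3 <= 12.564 True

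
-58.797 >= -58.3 False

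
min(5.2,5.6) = 5.2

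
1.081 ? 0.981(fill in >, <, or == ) >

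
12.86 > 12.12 True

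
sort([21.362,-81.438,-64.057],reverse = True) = [21.362,-64.057,-81.438]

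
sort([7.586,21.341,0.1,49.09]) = [0.1,7.586,21.341,49.09]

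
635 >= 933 False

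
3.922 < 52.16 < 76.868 True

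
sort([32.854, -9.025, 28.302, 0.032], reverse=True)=[32.854, 28.302, 0.032, -9.025]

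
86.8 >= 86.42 True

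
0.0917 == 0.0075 False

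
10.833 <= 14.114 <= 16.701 True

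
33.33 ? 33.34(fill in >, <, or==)<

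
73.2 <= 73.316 True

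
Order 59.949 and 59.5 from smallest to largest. 59.5, 59.949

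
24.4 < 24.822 True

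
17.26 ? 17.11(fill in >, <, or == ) >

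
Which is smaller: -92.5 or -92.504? -92.504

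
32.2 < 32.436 True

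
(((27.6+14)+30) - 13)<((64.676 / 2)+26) False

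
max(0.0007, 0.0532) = 0.0532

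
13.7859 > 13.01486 True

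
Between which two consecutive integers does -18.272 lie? -19 and -18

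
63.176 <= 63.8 True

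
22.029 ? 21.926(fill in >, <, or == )>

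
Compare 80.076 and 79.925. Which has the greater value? 80.076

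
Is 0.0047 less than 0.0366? Yes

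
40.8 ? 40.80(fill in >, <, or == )==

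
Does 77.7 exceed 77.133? Yes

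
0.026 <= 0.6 True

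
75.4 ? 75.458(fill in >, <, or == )<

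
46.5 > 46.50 False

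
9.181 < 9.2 True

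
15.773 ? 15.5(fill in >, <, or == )>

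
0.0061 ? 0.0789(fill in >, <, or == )<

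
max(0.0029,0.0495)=0.0495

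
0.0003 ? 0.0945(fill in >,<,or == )<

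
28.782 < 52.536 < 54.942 True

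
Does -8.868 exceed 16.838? No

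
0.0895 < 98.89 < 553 True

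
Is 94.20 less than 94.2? No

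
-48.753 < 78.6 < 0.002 False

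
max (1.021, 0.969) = 1.021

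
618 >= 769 False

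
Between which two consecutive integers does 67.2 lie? 67 and 68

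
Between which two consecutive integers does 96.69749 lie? 96 and 97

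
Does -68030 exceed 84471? No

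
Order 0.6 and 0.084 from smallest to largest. 0.084,0.6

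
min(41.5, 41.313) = 41.313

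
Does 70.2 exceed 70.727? No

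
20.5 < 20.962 True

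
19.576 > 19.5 True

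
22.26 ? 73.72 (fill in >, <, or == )<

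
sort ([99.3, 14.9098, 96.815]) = [14.9098, 96.815, 99.3]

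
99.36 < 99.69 True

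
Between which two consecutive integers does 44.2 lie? 44 and 45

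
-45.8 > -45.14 False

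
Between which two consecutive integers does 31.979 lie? 31 and 32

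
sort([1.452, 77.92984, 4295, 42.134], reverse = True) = [4295, 77.92984, 42.134, 1.452]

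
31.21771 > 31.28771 False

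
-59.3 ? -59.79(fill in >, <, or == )>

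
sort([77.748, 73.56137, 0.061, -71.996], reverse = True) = [77.748, 73.56137, 0.061, -71.996]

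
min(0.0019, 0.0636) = 0.0019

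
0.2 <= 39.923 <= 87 True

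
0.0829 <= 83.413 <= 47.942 False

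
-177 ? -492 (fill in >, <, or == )>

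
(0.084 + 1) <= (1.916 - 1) False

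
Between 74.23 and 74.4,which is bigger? 74.4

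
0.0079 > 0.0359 False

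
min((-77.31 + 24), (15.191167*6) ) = -53.31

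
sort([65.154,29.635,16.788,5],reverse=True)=[65.154,29.635,16.788,5]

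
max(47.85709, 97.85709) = 97.85709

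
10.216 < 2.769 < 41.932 False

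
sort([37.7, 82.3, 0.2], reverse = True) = [82.3, 37.7, 0.2]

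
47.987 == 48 False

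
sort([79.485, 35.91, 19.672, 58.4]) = [19.672, 35.91, 58.4, 79.485]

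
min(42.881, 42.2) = 42.2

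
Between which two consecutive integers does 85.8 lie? 85 and 86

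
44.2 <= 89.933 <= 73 False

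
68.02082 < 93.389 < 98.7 True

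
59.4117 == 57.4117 False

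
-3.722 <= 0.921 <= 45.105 True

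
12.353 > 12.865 False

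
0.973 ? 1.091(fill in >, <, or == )<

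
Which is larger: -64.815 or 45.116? 45.116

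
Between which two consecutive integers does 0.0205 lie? 0 and 1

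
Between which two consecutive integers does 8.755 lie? 8 and 9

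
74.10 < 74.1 False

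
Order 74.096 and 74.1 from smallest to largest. 74.096, 74.1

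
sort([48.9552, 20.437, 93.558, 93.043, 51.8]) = [20.437, 48.9552, 51.8, 93.043, 93.558]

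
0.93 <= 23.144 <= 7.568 False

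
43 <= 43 True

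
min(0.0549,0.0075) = 0.0075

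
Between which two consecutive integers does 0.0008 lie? 0 and 1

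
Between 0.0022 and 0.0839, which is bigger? 0.0839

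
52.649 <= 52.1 False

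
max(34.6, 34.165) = 34.6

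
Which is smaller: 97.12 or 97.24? 97.12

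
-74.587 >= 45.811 False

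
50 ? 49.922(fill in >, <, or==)>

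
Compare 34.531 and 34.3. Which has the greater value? 34.531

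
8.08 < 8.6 True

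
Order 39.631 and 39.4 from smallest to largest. 39.4, 39.631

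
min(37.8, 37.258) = 37.258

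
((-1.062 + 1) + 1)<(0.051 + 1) True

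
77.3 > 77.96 False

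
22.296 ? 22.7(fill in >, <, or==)<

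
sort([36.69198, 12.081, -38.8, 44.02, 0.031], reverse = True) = [44.02, 36.69198, 12.081, 0.031, -38.8]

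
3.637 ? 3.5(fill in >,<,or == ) >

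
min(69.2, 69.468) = 69.2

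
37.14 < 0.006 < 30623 False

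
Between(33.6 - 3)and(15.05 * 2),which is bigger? (33.6 - 3)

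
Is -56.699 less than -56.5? Yes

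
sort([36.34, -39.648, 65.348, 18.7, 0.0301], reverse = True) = [65.348, 36.34, 18.7, 0.0301, -39.648]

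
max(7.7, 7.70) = 7.70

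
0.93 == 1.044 False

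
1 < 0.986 False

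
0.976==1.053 False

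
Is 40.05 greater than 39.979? Yes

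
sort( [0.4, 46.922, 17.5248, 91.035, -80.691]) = [-80.691, 0.4, 17.5248, 46.922, 91.035]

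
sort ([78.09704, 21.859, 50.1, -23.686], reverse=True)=[78.09704, 50.1, 21.859, -23.686]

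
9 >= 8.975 True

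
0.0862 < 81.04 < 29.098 False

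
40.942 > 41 False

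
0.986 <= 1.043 True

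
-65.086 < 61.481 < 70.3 True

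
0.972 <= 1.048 True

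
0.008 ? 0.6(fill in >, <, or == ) <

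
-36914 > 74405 False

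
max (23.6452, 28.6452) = 28.6452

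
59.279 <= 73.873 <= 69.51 False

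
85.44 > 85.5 False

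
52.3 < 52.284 False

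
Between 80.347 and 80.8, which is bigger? 80.8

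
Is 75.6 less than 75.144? No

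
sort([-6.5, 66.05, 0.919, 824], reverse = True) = [824, 66.05, 0.919, -6.5]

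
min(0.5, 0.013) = 0.013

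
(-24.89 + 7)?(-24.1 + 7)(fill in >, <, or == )<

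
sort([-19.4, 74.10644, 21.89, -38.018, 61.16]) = [-38.018, -19.4, 21.89, 61.16, 74.10644]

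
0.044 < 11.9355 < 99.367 True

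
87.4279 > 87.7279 False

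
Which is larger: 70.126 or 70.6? 70.6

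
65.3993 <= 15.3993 False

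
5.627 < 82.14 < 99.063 True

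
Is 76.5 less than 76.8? Yes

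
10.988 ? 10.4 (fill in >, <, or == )>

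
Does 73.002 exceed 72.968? Yes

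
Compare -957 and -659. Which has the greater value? -659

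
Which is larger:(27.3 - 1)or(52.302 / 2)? (27.3 - 1)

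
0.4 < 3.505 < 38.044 True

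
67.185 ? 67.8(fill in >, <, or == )<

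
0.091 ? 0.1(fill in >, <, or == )<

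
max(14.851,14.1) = 14.851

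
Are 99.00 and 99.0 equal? Yes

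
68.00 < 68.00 False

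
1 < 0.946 False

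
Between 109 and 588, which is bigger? 588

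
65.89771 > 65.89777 False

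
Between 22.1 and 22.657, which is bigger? 22.657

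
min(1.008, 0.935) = 0.935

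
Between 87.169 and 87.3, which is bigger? 87.3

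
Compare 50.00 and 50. They are equal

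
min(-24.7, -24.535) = -24.7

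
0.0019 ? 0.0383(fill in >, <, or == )<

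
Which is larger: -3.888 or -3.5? -3.5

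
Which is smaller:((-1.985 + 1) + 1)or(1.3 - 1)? ((-1.985 + 1) + 1)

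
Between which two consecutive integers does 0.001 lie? 0 and 1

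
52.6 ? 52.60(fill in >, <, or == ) ==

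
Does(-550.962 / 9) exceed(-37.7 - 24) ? Yes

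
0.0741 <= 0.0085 False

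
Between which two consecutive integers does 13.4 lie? 13 and 14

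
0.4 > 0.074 True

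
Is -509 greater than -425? No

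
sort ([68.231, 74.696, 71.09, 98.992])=[68.231, 71.09, 74.696, 98.992]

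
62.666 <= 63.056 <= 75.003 True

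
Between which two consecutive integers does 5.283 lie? 5 and 6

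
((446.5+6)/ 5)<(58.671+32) True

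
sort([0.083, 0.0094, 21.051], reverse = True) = [21.051, 0.083, 0.0094]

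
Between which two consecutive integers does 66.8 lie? 66 and 67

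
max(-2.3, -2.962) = -2.3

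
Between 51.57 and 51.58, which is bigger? 51.58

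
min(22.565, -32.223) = -32.223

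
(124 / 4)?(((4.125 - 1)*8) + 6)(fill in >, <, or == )==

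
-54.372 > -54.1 False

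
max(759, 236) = 759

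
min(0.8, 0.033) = 0.033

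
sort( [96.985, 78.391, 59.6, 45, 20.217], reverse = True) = [96.985, 78.391, 59.6, 45, 20.217]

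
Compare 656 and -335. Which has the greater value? 656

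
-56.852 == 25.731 False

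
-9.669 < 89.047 True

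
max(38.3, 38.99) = 38.99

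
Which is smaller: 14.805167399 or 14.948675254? 14.805167399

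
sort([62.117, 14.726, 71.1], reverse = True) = [71.1, 62.117, 14.726]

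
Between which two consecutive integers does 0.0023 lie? 0 and 1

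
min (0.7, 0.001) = 0.001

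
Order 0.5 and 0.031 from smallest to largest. 0.031, 0.5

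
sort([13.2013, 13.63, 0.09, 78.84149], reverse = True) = [78.84149, 13.63, 13.2013, 0.09]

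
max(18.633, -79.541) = 18.633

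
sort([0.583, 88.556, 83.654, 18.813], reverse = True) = [88.556, 83.654, 18.813, 0.583]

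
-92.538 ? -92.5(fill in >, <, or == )<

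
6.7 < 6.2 False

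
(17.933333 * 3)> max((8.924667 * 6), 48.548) True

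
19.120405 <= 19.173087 True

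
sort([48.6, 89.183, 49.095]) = [48.6, 49.095, 89.183]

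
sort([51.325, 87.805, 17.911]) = [17.911, 51.325, 87.805]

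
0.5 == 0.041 False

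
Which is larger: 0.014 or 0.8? 0.8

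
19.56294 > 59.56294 False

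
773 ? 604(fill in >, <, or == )>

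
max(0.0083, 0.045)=0.045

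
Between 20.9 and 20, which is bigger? 20.9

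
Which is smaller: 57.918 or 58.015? 57.918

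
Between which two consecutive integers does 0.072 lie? 0 and 1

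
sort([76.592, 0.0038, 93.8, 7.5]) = [0.0038, 7.5, 76.592, 93.8]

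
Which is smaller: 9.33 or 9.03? 9.03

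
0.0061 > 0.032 False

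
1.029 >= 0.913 True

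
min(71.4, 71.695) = 71.4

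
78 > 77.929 True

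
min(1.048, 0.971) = 0.971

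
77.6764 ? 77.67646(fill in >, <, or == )<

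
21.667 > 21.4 True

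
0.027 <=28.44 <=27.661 False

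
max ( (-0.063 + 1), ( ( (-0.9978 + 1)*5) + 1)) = 1.011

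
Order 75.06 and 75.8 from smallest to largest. 75.06, 75.8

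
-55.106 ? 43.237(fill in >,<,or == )<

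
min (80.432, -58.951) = -58.951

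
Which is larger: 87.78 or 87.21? 87.78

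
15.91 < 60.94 True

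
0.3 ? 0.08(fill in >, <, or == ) >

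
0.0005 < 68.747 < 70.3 True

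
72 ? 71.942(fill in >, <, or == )>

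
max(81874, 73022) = 81874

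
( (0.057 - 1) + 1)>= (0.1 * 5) False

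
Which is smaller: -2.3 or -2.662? -2.662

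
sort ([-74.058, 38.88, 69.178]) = [-74.058, 38.88, 69.178]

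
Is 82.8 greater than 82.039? Yes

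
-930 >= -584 False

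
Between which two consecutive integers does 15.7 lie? 15 and 16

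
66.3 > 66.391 False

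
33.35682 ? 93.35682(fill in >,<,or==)<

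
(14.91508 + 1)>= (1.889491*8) True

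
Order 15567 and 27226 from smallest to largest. 15567, 27226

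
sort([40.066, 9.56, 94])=[9.56, 40.066, 94]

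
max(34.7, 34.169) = 34.7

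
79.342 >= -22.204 True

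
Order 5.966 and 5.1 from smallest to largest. 5.1, 5.966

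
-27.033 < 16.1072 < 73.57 True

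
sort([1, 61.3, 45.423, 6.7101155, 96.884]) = [1, 6.7101155, 45.423, 61.3, 96.884]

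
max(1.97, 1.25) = 1.97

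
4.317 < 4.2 False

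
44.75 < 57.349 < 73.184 True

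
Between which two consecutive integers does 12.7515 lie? 12 and 13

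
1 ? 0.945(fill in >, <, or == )>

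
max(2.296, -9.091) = 2.296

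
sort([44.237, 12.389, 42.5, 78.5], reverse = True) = [78.5, 44.237, 42.5, 12.389]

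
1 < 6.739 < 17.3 True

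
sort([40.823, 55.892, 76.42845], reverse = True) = [76.42845, 55.892, 40.823]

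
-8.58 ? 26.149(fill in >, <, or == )<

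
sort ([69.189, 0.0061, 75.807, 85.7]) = [0.0061, 69.189, 75.807, 85.7]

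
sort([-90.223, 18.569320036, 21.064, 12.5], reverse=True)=[21.064, 18.569320036, 12.5, -90.223]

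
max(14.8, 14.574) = 14.8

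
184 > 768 False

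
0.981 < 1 True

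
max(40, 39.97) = 40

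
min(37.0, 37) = 37.0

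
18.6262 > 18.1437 True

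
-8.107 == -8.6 False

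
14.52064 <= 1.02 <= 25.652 False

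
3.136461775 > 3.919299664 False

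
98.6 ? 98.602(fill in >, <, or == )<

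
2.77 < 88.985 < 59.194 False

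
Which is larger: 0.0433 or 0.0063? 0.0433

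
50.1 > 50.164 False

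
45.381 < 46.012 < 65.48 True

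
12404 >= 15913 False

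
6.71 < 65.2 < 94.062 True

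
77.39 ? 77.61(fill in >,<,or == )<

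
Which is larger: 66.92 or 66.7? 66.92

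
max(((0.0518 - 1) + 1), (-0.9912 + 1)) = 0.0518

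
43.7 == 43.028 False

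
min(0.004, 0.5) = 0.004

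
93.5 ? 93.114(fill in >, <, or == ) >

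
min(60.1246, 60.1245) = 60.1245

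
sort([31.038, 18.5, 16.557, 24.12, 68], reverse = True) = [68, 31.038, 24.12, 18.5, 16.557]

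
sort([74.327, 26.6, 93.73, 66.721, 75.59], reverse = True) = [93.73, 75.59, 74.327, 66.721, 26.6]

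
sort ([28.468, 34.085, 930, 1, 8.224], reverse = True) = [930, 34.085, 28.468, 8.224, 1]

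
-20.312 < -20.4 False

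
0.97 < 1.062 True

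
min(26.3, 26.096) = 26.096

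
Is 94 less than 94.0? No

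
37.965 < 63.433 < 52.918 False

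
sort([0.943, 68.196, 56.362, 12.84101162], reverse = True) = [68.196, 56.362, 12.84101162, 0.943]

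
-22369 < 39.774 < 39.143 False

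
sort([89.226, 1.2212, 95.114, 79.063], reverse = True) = [95.114, 89.226, 79.063, 1.2212]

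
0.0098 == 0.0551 False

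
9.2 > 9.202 False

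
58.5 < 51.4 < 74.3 False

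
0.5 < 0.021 False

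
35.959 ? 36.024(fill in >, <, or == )<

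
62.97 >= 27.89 True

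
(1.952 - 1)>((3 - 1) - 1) False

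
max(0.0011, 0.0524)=0.0524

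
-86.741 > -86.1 False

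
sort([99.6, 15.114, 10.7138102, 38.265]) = [10.7138102, 15.114, 38.265, 99.6]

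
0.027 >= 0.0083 True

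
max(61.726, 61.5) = 61.726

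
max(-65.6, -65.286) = -65.286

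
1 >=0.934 True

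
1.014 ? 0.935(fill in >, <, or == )>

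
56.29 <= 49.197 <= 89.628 False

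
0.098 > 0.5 False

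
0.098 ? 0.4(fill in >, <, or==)<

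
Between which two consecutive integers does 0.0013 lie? 0 and 1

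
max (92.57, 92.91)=92.91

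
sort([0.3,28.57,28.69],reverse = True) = [28.69,28.57,0.3]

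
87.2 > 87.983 False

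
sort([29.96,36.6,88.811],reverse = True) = [88.811,36.6,29.96]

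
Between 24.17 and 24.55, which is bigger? 24.55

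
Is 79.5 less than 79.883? Yes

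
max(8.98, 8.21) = 8.98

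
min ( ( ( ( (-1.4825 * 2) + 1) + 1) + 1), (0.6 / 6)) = 0.035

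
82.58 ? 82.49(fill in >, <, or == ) >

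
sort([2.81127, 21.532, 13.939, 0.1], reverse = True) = [21.532, 13.939, 2.81127, 0.1]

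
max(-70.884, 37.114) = 37.114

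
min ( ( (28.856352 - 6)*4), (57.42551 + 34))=91.425408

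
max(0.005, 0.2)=0.2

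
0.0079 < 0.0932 True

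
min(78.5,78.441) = 78.441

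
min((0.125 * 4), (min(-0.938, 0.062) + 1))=0.062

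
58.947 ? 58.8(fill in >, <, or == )>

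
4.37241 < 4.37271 True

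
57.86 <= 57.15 False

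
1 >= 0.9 True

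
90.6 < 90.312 False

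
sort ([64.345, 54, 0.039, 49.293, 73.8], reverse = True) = [73.8, 64.345, 54, 49.293, 0.039]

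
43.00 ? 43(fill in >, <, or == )==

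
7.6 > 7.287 True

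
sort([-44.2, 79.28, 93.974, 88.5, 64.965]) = [-44.2, 64.965, 79.28, 88.5, 93.974]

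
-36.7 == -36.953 False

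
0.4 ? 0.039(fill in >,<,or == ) >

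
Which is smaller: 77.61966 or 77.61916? 77.61916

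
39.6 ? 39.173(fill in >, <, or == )>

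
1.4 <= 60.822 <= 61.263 True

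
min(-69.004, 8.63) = -69.004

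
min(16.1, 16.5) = 16.1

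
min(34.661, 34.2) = 34.2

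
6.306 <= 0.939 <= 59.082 False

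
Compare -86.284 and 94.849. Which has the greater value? 94.849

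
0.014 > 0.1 False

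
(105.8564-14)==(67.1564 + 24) False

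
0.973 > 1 False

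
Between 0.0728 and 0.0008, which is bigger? 0.0728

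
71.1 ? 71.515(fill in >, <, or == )<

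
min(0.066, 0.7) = 0.066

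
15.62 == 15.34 False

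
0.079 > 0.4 False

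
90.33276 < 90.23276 False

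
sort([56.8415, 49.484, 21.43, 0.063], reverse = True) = [56.8415, 49.484, 21.43, 0.063]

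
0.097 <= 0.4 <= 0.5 True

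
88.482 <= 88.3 False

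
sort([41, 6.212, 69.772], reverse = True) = [69.772, 41, 6.212]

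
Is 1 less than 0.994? No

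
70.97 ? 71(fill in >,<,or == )<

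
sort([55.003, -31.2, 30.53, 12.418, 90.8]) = [-31.2, 12.418, 30.53, 55.003, 90.8]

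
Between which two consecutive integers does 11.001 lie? 11 and 12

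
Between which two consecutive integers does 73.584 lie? 73 and 74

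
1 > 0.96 True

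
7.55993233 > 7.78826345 False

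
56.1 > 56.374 False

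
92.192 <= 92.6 True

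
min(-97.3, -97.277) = -97.3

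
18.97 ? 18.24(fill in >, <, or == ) >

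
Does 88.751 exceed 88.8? No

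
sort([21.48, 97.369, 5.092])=[5.092, 21.48, 97.369]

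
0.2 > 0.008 True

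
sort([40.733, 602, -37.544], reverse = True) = [602, 40.733, -37.544]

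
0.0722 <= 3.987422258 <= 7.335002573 True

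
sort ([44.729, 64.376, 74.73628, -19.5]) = [-19.5, 44.729, 64.376, 74.73628]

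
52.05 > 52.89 False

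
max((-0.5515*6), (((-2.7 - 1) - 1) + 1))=-3.309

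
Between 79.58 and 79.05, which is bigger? 79.58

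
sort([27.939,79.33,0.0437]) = [0.0437,27.939,79.33]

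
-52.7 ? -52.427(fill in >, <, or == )<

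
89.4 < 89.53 True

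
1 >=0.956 True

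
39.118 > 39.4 False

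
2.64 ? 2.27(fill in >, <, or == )>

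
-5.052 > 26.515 False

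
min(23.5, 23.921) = 23.5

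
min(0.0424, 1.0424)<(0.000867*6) False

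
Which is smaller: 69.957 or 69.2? 69.2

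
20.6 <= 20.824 True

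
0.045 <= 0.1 True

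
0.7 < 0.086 False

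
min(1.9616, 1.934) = 1.934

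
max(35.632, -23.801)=35.632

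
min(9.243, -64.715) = -64.715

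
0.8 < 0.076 False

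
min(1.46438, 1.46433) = 1.46433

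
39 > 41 False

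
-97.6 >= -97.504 False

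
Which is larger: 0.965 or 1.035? 1.035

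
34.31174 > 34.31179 False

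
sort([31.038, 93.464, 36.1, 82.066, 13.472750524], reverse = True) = [93.464, 82.066, 36.1, 31.038, 13.472750524]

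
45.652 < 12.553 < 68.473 False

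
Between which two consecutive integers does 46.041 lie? 46 and 47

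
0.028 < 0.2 True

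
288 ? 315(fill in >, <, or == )<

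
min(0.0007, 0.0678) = 0.0007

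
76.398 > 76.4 False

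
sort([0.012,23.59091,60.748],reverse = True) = [60.748,23.59091,0.012]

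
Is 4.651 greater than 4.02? Yes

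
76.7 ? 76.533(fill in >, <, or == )>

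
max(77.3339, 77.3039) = 77.3339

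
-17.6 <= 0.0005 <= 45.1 True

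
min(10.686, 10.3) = 10.3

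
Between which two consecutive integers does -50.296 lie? -51 and -50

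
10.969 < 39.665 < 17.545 False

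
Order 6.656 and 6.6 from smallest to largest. 6.6, 6.656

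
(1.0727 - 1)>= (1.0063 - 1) True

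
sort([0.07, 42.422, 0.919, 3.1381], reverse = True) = [42.422, 3.1381, 0.919, 0.07]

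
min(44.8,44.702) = 44.702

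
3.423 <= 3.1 False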